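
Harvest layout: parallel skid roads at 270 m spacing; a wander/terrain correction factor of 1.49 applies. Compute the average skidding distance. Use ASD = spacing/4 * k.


Formula: ASD = (spacing / 4) * correction
Uncorrected distance = spacing / 4 = 270 / 4 = 67.5 m
ASD = 67.5 * 1.49 = 101 m

101


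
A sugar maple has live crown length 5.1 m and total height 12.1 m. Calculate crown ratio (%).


Formula: Crown Ratio = (Crown Length / Total Height) * 100
CR = (5.1 m / 12.1 m) * 100
CR = 0.4215 * 100 = 42.1%

42.1


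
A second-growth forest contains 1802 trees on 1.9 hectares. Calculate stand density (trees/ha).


Formula: Stand Density = N_trees / Area_ha
Density = 1802 trees / 1.9 ha
Density = 948 trees/ha

948


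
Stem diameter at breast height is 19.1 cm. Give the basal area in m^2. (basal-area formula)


Formula: BA = pi * (DBH/2)^2 / 10000  (cm^2 to m^2)
Radius = DBH/2 = 19.1/2 = 9.55 cm
BA = pi * 9.55^2 / 10000
   = 286.5211 cm^2 / 10000
   = 0.0287 m^2

0.0287


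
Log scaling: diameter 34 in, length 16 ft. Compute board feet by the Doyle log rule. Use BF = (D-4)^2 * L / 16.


Doyle: BF = (D - 4)^2 * L / 16
Adjusted diameter = 34 - 4 = 30 in
(D-4)^2 = 30^2 = 900
BF = 900 * 16 / 16 = 900 BF

900


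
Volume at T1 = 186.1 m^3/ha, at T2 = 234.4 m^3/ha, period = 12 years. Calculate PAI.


Formula: PAI = (V_T2 - V_T1) / (T2 - T1)
Volume increment = 234.4 - 186.1 = 48.3 m^3/ha
PAI = 48.3 / 12 = 4.03 m^3/ha/year

4.03


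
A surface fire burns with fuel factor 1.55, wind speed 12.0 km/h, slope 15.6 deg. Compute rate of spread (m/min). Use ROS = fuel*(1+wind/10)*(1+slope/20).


Formula: ROS = fuel * (1 + wind/10) * (1 + slope/20)
Wind factor = 1 + 12.0/10 = 2.2
Slope factor = 1 + 15.6/20 = 1.78
ROS = 1.55 * 2.2 * 1.78 = 6.07 m/min

6.07


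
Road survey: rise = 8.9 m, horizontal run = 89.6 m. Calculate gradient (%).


Formula: Gradient = rise / run * 100
Gradient = 8.9 / 89.6 * 100 = 9.9%

9.9


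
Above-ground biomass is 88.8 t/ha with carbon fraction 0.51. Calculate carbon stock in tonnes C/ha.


Formula: Carbon Stock = Biomass * Carbon Fraction
C = 88.8 t/ha * 0.51
C = 45.3 t C/ha

45.3


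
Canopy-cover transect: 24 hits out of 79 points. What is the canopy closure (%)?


Formula: Canopy closure = covered points / total points * 100
Closure = 24 / 79 * 100
Closure = 0.3038 * 100 = 30.4%

30.4


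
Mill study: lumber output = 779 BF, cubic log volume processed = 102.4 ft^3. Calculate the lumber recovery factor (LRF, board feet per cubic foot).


Formula: LRF = Lumber Output (BF) / Log Input (ft^3)
LRF = 779 BF / 102.4 ft^3
LRF = 7.61 BF/ft^3

7.61


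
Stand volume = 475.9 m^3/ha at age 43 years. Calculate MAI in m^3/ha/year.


Formula: MAI = Total Volume / Stand Age
MAI = 475.9 m^3/ha / 43 years
MAI = 11.07 m^3/ha/year

11.07


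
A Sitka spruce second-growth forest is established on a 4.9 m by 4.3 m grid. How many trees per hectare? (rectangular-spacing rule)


Formula: TPH = 10000 m^2/ha / (spacing_x * spacing_y)
Area per tree = 4.9 m * 4.3 m = 21.07 m^2
TPH = 10000 / 21.07 = 475 trees/ha

475


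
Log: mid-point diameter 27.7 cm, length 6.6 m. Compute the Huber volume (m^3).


Huber: V = Am * L,  Am = pi*(Dm/200)^2
Am = pi*(27.7/200)^2 = 0.060263 m^2
V = 0.060263*6.6 = 0.3977 m^3

0.3977


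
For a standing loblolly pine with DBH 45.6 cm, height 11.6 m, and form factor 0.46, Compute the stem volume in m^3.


Formula: V = pi * (DBH/200)^2 * H * ff
Radius = DBH/200 = 45.6/200 = 0.228 m
Radius^2 = 0.228^2 = 0.051984 m^2
V = pi * 0.051984 * 11.6 * 0.46
V = 0.871 m^3

0.871


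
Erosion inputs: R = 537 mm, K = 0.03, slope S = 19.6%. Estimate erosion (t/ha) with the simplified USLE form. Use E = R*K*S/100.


Formula: E = R * K * S / 100  (simplified USLE)
R * K = 537 * 0.03 = 16.11
E = 16.11 * 19.6 / 100 = 3.16 t/ha

3.16


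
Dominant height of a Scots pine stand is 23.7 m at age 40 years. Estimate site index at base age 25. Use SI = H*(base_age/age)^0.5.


Formula: SI = H_dom * (base_age / age)^0.5
Age ratio = 25 / 40 = 0.625
sqrt(age_ratio) = 0.79057
SI = 23.7 * 0.79057 = 18.7 m

18.7


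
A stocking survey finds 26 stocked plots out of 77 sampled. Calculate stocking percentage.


Formula: Stocking % = stocked plots / total plots * 100
Stocking = 26 / 77 * 100
Stocking = 0.3377 * 100 = 33.8%

33.8


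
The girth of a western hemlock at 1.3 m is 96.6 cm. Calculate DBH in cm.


Formula: DBH = C / pi
DBH = 96.6 / pi
pi = 3.14159...
DBH = 30.7 cm

30.7


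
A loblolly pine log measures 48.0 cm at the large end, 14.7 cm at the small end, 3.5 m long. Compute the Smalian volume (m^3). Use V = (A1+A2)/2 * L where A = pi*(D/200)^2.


Smalian: V = (A1 + A2)/2 * L,  A = pi*(D/200)^2
A1 = pi*(48.0/200)^2 = 0.180956 m^2
A2 = pi*(14.7/200)^2 = 0.016972 m^2
V = (0.180956+0.016972)/2*3.5 = 0.3464 m^3

0.3464


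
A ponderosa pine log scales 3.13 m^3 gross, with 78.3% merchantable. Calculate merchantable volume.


Formula: MV = V_total * (merchantable_pct / 100)
Merchantable fraction = 78.3% / 100 = 0.783
MV = 3.13 m^3 * 0.783 = 2.451 m^3

2.451


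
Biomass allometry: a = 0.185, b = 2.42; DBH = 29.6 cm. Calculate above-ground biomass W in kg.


Formula: W = a * DBH^b  (allometric power law)
DBH^b = 29.6^2.42 = 3635.1802
W = 0.185 * 3635.1802 = 672.5 kg

672.5


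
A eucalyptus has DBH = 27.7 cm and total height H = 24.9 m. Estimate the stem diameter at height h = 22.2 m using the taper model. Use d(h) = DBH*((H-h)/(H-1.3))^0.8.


Taper: d(h) = DBH * ((H - h) / (H - 1.3))^0.8
Numerator = H - h = 24.9 - 22.2 = 2.7 m
Denominator = H - 1.3 = 24.9 - 1.3 = 23.6 m
Ratio = 2.7 / 23.6 = 0.11441
d = 27.7 * 0.11441^0.8 = 4.9 cm

4.9


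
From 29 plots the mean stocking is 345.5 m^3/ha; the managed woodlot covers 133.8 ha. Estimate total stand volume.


Formula: Total Volume = Mean Volume per ha * Total Area
Total Volume = 345.5 m^3/ha * 133.8 ha
Total Volume = 46228 m^3

46228


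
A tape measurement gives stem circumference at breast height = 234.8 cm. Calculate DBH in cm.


Formula: DBH = C / pi
DBH = 234.8 / pi
pi = 3.14159...
DBH = 74.7 cm

74.7


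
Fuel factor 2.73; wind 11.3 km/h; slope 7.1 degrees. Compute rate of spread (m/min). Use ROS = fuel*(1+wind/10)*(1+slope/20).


Formula: ROS = fuel * (1 + wind/10) * (1 + slope/20)
Wind factor = 1 + 11.3/10 = 2.13
Slope factor = 1 + 7.1/20 = 1.355
ROS = 2.73 * 2.13 * 1.355 = 7.88 m/min

7.88


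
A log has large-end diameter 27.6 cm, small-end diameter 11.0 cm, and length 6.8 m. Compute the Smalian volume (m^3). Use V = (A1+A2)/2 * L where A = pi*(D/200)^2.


Smalian: V = (A1 + A2)/2 * L,  A = pi*(D/200)^2
A1 = pi*(27.6/200)^2 = 0.059828 m^2
A2 = pi*(11.0/200)^2 = 0.009503 m^2
V = (0.059828+0.009503)/2*6.8 = 0.2357 m^3

0.2357


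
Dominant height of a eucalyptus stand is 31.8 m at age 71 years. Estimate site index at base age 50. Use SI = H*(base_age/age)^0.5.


Formula: SI = H_dom * (base_age / age)^0.5
Age ratio = 50 / 71 = 0.70423
sqrt(age_ratio) = 0.83918
SI = 31.8 * 0.83918 = 26.7 m

26.7


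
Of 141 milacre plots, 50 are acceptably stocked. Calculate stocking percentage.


Formula: Stocking % = stocked plots / total plots * 100
Stocking = 50 / 141 * 100
Stocking = 0.3546 * 100 = 35.5%

35.5


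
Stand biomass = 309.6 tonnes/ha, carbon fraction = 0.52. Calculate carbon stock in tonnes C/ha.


Formula: Carbon Stock = Biomass * Carbon Fraction
C = 309.6 t/ha * 0.52
C = 161.0 t C/ha

161.0


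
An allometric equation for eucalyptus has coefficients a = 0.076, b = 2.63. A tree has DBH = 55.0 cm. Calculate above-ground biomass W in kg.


Formula: W = a * DBH^b  (allometric power law)
DBH^b = 55.0^2.63 = 37770.5991
W = 0.076 * 37770.5991 = 2870.6 kg

2870.6


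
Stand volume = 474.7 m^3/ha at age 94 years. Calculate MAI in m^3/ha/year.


Formula: MAI = Total Volume / Stand Age
MAI = 474.7 m^3/ha / 94 years
MAI = 5.05 m^3/ha/year

5.05


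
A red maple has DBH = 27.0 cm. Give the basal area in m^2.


Formula: BA = pi * (DBH/2)^2 / 10000  (cm^2 to m^2)
Radius = DBH/2 = 27.0/2 = 13.5 cm
BA = pi * 13.5^2 / 10000
   = 572.5553 cm^2 / 10000
   = 0.0573 m^2

0.0573


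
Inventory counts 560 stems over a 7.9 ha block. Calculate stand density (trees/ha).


Formula: Stand Density = N_trees / Area_ha
Density = 560 trees / 7.9 ha
Density = 71 trees/ha

71


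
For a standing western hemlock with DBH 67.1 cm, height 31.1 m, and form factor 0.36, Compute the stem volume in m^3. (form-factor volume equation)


Formula: V = pi * (DBH/200)^2 * H * ff
Radius = DBH/200 = 67.1/200 = 0.3355 m
Radius^2 = 0.3355^2 = 0.11256025 m^2
V = pi * 0.11256025 * 31.1 * 0.36
V = 3.959 m^3

3.959


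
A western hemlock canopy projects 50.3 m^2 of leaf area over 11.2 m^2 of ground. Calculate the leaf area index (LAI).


Formula: LAI = total leaf area / ground area  (dimensionless)
LAI = 50.3 m^2 / 11.2 m^2
LAI = 4.49

4.49


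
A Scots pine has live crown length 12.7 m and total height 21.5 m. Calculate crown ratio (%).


Formula: Crown Ratio = (Crown Length / Total Height) * 100
CR = (12.7 m / 21.5 m) * 100
CR = 0.5907 * 100 = 59.1%

59.1


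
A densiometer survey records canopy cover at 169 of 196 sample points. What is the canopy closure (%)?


Formula: Canopy closure = covered points / total points * 100
Closure = 169 / 196 * 100
Closure = 0.8622 * 100 = 86.2%

86.2


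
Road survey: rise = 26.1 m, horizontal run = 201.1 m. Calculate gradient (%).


Formula: Gradient = rise / run * 100
Gradient = 26.1 / 201.1 * 100 = 13.0%

13.0


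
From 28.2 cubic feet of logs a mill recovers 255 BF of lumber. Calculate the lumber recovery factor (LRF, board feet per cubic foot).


Formula: LRF = Lumber Output (BF) / Log Input (ft^3)
LRF = 255 BF / 28.2 ft^3
LRF = 9.04 BF/ft^3

9.04


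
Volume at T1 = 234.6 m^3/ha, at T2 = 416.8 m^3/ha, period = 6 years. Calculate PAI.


Formula: PAI = (V_T2 - V_T1) / (T2 - T1)
Volume increment = 416.8 - 234.6 = 182.2 m^3/ha
PAI = 182.2 / 6 = 30.37 m^3/ha/year

30.37


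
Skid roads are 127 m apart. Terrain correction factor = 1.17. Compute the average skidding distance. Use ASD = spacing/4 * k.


Formula: ASD = (spacing / 4) * correction
Uncorrected distance = spacing / 4 = 127 / 4 = 31.75 m
ASD = 31.75 * 1.17 = 37 m

37


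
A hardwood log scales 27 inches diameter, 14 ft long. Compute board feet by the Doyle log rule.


Doyle: BF = (D - 4)^2 * L / 16
Adjusted diameter = 27 - 4 = 23 in
(D-4)^2 = 23^2 = 529
BF = 529 * 14 / 16 = 463 BF

463


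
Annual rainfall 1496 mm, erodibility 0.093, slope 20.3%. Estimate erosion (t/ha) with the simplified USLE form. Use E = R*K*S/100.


Formula: E = R * K * S / 100  (simplified USLE)
R * K = 1496 * 0.093 = 139.128
E = 139.128 * 20.3 / 100 = 28.24 t/ha

28.24


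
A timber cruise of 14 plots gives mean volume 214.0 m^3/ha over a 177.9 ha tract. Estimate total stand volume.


Formula: Total Volume = Mean Volume per ha * Total Area
Total Volume = 214.0 m^3/ha * 177.9 ha
Total Volume = 38071 m^3

38071


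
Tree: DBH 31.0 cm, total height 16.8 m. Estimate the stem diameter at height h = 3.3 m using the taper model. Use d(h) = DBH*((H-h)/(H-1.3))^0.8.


Taper: d(h) = DBH * ((H - h) / (H - 1.3))^0.8
Numerator = H - h = 16.8 - 3.3 = 13.5 m
Denominator = H - 1.3 = 16.8 - 1.3 = 15.5 m
Ratio = 13.5 / 15.5 = 0.87097
d = 31.0 * 0.87097^0.8 = 27.8 cm

27.8


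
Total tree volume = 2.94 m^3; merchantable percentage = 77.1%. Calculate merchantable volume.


Formula: MV = V_total * (merchantable_pct / 100)
Merchantable fraction = 77.1% / 100 = 0.771
MV = 2.94 m^3 * 0.771 = 2.267 m^3

2.267


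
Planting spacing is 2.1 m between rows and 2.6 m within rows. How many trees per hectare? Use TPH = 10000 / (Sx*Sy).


Formula: TPH = 10000 m^2/ha / (spacing_x * spacing_y)
Area per tree = 2.1 m * 2.6 m = 5.46 m^2
TPH = 10000 / 5.46 = 1832 trees/ha

1832


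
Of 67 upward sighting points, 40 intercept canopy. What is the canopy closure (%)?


Formula: Canopy closure = covered points / total points * 100
Closure = 40 / 67 * 100
Closure = 0.597 * 100 = 59.7%

59.7


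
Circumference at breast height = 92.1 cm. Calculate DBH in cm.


Formula: DBH = C / pi
DBH = 92.1 / pi
pi = 3.14159...
DBH = 29.3 cm

29.3


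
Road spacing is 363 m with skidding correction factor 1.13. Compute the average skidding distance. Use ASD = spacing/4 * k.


Formula: ASD = (spacing / 4) * correction
Uncorrected distance = spacing / 4 = 363 / 4 = 90.75 m
ASD = 90.75 * 1.13 = 103 m

103


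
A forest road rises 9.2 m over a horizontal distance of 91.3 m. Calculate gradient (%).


Formula: Gradient = rise / run * 100
Gradient = 9.2 / 91.3 * 100 = 10.1%

10.1


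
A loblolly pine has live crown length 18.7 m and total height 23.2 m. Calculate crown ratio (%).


Formula: Crown Ratio = (Crown Length / Total Height) * 100
CR = (18.7 m / 23.2 m) * 100
CR = 0.806 * 100 = 80.6%

80.6


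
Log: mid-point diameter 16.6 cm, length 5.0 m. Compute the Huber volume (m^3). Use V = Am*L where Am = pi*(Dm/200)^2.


Huber: V = Am * L,  Am = pi*(Dm/200)^2
Am = pi*(16.6/200)^2 = 0.021642 m^2
V = 0.021642*5.0 = 0.1082 m^3

0.1082


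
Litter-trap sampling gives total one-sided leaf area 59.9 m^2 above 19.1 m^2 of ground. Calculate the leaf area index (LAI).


Formula: LAI = total leaf area / ground area  (dimensionless)
LAI = 59.9 m^2 / 19.1 m^2
LAI = 3.14

3.14


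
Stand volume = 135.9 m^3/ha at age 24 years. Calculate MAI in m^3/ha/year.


Formula: MAI = Total Volume / Stand Age
MAI = 135.9 m^3/ha / 24 years
MAI = 5.66 m^3/ha/year

5.66


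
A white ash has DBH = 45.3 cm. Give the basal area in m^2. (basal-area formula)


Formula: BA = pi * (DBH/2)^2 / 10000  (cm^2 to m^2)
Radius = DBH/2 = 45.3/2 = 22.65 cm
BA = pi * 22.65^2 / 10000
   = 1611.7077 cm^2 / 10000
   = 0.1612 m^2

0.1612


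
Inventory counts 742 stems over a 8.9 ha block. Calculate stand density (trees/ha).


Formula: Stand Density = N_trees / Area_ha
Density = 742 trees / 8.9 ha
Density = 83 trees/ha

83


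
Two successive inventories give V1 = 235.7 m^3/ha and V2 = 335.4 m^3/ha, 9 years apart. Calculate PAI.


Formula: PAI = (V_T2 - V_T1) / (T2 - T1)
Volume increment = 335.4 - 235.7 = 99.7 m^3/ha
PAI = 99.7 / 9 = 11.08 m^3/ha/year

11.08


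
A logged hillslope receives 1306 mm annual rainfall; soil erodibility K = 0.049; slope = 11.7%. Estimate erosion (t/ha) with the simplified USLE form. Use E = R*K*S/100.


Formula: E = R * K * S / 100  (simplified USLE)
R * K = 1306 * 0.049 = 63.994
E = 63.994 * 11.7 / 100 = 7.49 t/ha

7.49


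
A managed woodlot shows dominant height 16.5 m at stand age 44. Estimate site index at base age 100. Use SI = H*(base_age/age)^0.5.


Formula: SI = H_dom * (base_age / age)^0.5
Age ratio = 100 / 44 = 2.27273
sqrt(age_ratio) = 1.50756
SI = 16.5 * 1.50756 = 24.9 m

24.9


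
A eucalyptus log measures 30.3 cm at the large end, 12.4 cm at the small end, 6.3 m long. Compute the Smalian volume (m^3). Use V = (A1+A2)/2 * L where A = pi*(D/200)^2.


Smalian: V = (A1 + A2)/2 * L,  A = pi*(D/200)^2
A1 = pi*(30.3/200)^2 = 0.072107 m^2
A2 = pi*(12.4/200)^2 = 0.012076 m^2
V = (0.072107+0.012076)/2*6.3 = 0.2652 m^3

0.2652


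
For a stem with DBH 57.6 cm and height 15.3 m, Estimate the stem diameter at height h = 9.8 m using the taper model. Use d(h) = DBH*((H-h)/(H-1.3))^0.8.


Taper: d(h) = DBH * ((H - h) / (H - 1.3))^0.8
Numerator = H - h = 15.3 - 9.8 = 5.5 m
Denominator = H - 1.3 = 15.3 - 1.3 = 14.0 m
Ratio = 5.5 / 14.0 = 0.39286
d = 57.6 * 0.39286^0.8 = 27.3 cm

27.3


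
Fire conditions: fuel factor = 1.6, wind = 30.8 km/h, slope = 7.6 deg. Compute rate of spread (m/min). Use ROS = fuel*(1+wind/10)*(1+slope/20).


Formula: ROS = fuel * (1 + wind/10) * (1 + slope/20)
Wind factor = 1 + 30.8/10 = 4.08
Slope factor = 1 + 7.6/20 = 1.38
ROS = 1.6 * 4.08 * 1.38 = 9.01 m/min

9.01


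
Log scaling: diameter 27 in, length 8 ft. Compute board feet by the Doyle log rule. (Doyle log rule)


Doyle: BF = (D - 4)^2 * L / 16
Adjusted diameter = 27 - 4 = 23 in
(D-4)^2 = 23^2 = 529
BF = 529 * 8 / 16 = 265 BF

265


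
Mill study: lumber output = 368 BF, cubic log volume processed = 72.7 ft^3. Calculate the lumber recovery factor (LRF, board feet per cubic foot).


Formula: LRF = Lumber Output (BF) / Log Input (ft^3)
LRF = 368 BF / 72.7 ft^3
LRF = 5.06 BF/ft^3

5.06


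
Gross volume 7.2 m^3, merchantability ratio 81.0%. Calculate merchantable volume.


Formula: MV = V_total * (merchantable_pct / 100)
Merchantable fraction = 81.0% / 100 = 0.81
MV = 7.2 m^3 * 0.81 = 5.832 m^3

5.832


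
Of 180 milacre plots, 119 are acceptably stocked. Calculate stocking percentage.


Formula: Stocking % = stocked plots / total plots * 100
Stocking = 119 / 180 * 100
Stocking = 0.6611 * 100 = 66.1%

66.1


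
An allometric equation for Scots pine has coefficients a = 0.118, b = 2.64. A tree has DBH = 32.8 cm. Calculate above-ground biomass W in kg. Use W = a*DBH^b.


Formula: W = a * DBH^b  (allometric power law)
DBH^b = 32.8^2.64 = 10044.0056
W = 0.118 * 10044.0056 = 1185.2 kg

1185.2


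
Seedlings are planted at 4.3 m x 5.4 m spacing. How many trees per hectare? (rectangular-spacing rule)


Formula: TPH = 10000 m^2/ha / (spacing_x * spacing_y)
Area per tree = 4.3 m * 5.4 m = 23.22 m^2
TPH = 10000 / 23.22 = 431 trees/ha

431


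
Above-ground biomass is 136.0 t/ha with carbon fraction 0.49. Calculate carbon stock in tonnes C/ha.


Formula: Carbon Stock = Biomass * Carbon Fraction
C = 136.0 t/ha * 0.49
C = 66.6 t C/ha

66.6


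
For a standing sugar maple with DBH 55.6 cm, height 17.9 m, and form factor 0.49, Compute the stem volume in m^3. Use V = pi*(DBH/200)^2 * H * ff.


Formula: V = pi * (DBH/200)^2 * H * ff
Radius = DBH/200 = 55.6/200 = 0.278 m
Radius^2 = 0.278^2 = 0.077284 m^2
V = pi * 0.077284 * 17.9 * 0.49
V = 2.13 m^3

2.13


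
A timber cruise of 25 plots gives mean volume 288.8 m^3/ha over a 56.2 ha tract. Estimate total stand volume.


Formula: Total Volume = Mean Volume per ha * Total Area
Total Volume = 288.8 m^3/ha * 56.2 ha
Total Volume = 16231 m^3

16231


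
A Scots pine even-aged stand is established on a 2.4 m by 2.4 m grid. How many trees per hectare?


Formula: TPH = 10000 m^2/ha / (spacing_x * spacing_y)
Area per tree = 2.4 m * 2.4 m = 5.76 m^2
TPH = 10000 / 5.76 = 1736 trees/ha

1736


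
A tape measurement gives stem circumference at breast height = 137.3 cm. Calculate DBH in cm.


Formula: DBH = C / pi
DBH = 137.3 / pi
pi = 3.14159...
DBH = 43.7 cm

43.7


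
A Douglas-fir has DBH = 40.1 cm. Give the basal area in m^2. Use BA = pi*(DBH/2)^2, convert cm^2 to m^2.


Formula: BA = pi * (DBH/2)^2 / 10000  (cm^2 to m^2)
Radius = DBH/2 = 40.1/2 = 20.05 cm
BA = pi * 20.05^2 / 10000
   = 1262.9281 cm^2 / 10000
   = 0.1263 m^2

0.1263


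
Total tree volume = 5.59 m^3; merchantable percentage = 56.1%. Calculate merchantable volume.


Formula: MV = V_total * (merchantable_pct / 100)
Merchantable fraction = 56.1% / 100 = 0.561
MV = 5.59 m^3 * 0.561 = 3.136 m^3

3.136


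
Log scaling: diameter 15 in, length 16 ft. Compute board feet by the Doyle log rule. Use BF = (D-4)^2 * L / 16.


Doyle: BF = (D - 4)^2 * L / 16
Adjusted diameter = 15 - 4 = 11 in
(D-4)^2 = 11^2 = 121
BF = 121 * 16 / 16 = 121 BF

121


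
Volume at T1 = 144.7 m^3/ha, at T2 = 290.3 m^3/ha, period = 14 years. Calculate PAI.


Formula: PAI = (V_T2 - V_T1) / (T2 - T1)
Volume increment = 290.3 - 144.7 = 145.6 m^3/ha
PAI = 145.6 / 14 = 10.4 m^3/ha/year

10.4


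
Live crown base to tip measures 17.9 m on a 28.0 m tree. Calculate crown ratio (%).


Formula: Crown Ratio = (Crown Length / Total Height) * 100
CR = (17.9 m / 28.0 m) * 100
CR = 0.6393 * 100 = 63.9%

63.9


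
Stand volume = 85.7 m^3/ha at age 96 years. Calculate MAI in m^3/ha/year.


Formula: MAI = Total Volume / Stand Age
MAI = 85.7 m^3/ha / 96 years
MAI = 0.89 m^3/ha/year

0.89


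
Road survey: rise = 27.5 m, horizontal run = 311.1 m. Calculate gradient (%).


Formula: Gradient = rise / run * 100
Gradient = 27.5 / 311.1 * 100 = 8.8%

8.8


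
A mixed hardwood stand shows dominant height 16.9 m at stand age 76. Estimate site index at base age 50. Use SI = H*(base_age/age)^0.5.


Formula: SI = H_dom * (base_age / age)^0.5
Age ratio = 50 / 76 = 0.65789
sqrt(age_ratio) = 0.81111
SI = 16.9 * 0.81111 = 13.7 m

13.7


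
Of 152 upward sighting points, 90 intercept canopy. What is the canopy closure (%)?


Formula: Canopy closure = covered points / total points * 100
Closure = 90 / 152 * 100
Closure = 0.5921 * 100 = 59.2%

59.2


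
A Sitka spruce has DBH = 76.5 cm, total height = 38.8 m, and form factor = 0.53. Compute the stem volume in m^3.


Formula: V = pi * (DBH/200)^2 * H * ff
Radius = DBH/200 = 76.5/200 = 0.3825 m
Radius^2 = 0.3825^2 = 0.14630625 m^2
V = pi * 0.14630625 * 38.8 * 0.53
V = 9.452 m^3

9.452


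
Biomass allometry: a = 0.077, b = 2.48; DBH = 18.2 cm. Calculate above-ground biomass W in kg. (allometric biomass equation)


Formula: W = a * DBH^b  (allometric power law)
DBH^b = 18.2^2.48 = 1333.4509
W = 0.077 * 1333.4509 = 102.7 kg

102.7


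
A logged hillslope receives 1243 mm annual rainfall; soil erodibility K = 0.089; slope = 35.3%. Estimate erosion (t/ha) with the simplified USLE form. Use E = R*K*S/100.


Formula: E = R * K * S / 100  (simplified USLE)
R * K = 1243 * 0.089 = 110.627
E = 110.627 * 35.3 / 100 = 39.05 t/ha

39.05


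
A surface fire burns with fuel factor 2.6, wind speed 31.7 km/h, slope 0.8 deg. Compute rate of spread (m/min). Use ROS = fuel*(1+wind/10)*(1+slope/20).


Formula: ROS = fuel * (1 + wind/10) * (1 + slope/20)
Wind factor = 1 + 31.7/10 = 4.17
Slope factor = 1 + 0.8/20 = 1.04
ROS = 2.6 * 4.17 * 1.04 = 11.28 m/min

11.28


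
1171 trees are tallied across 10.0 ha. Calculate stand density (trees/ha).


Formula: Stand Density = N_trees / Area_ha
Density = 1171 trees / 10.0 ha
Density = 117 trees/ha

117


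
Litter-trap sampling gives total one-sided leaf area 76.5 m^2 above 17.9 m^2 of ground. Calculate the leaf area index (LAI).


Formula: LAI = total leaf area / ground area  (dimensionless)
LAI = 76.5 m^2 / 17.9 m^2
LAI = 4.27

4.27


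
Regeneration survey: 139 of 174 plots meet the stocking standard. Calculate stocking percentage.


Formula: Stocking % = stocked plots / total plots * 100
Stocking = 139 / 174 * 100
Stocking = 0.7989 * 100 = 79.9%

79.9


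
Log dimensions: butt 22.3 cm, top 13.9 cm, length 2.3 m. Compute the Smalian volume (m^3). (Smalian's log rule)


Smalian: V = (A1 + A2)/2 * L,  A = pi*(D/200)^2
A1 = pi*(22.3/200)^2 = 0.039057 m^2
A2 = pi*(13.9/200)^2 = 0.015175 m^2
V = (0.039057+0.015175)/2*2.3 = 0.0624 m^3

0.0624


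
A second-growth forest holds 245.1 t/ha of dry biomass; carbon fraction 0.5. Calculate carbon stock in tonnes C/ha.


Formula: Carbon Stock = Biomass * Carbon Fraction
C = 245.1 t/ha * 0.5
C = 122.6 t C/ha

122.6


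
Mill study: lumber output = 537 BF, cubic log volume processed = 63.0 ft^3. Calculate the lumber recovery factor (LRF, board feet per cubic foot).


Formula: LRF = Lumber Output (BF) / Log Input (ft^3)
LRF = 537 BF / 63.0 ft^3
LRF = 8.52 BF/ft^3

8.52


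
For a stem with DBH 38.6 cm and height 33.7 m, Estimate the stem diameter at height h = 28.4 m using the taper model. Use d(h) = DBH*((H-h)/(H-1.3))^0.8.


Taper: d(h) = DBH * ((H - h) / (H - 1.3))^0.8
Numerator = H - h = 33.7 - 28.4 = 5.3 m
Denominator = H - 1.3 = 33.7 - 1.3 = 32.4 m
Ratio = 5.3 / 32.4 = 0.16358
d = 38.6 * 0.16358^0.8 = 9.1 cm

9.1


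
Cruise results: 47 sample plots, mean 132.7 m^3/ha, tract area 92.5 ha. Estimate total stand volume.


Formula: Total Volume = Mean Volume per ha * Total Area
Total Volume = 132.7 m^3/ha * 92.5 ha
Total Volume = 12275 m^3

12275


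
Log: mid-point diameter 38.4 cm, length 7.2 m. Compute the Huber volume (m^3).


Huber: V = Am * L,  Am = pi*(Dm/200)^2
Am = pi*(38.4/200)^2 = 0.115812 m^2
V = 0.115812*7.2 = 0.8338 m^3

0.8338


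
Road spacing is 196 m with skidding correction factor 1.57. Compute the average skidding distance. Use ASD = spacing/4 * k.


Formula: ASD = (spacing / 4) * correction
Uncorrected distance = spacing / 4 = 196 / 4 = 49 m
ASD = 49 * 1.57 = 77 m

77


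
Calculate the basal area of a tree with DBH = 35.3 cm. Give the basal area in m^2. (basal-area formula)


Formula: BA = pi * (DBH/2)^2 / 10000  (cm^2 to m^2)
Radius = DBH/2 = 35.3/2 = 17.65 cm
BA = pi * 17.65^2 / 10000
   = 978.6768 cm^2 / 10000
   = 0.0979 m^2

0.0979


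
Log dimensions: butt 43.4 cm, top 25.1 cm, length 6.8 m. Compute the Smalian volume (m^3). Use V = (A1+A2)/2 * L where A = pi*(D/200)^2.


Smalian: V = (A1 + A2)/2 * L,  A = pi*(D/200)^2
A1 = pi*(43.4/200)^2 = 0.147934 m^2
A2 = pi*(25.1/200)^2 = 0.049481 m^2
V = (0.147934+0.049481)/2*6.8 = 0.6712 m^3

0.6712


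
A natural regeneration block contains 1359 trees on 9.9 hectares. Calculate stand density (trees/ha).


Formula: Stand Density = N_trees / Area_ha
Density = 1359 trees / 9.9 ha
Density = 137 trees/ha

137


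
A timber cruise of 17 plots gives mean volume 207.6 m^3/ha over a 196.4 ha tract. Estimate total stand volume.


Formula: Total Volume = Mean Volume per ha * Total Area
Total Volume = 207.6 m^3/ha * 196.4 ha
Total Volume = 40773 m^3

40773


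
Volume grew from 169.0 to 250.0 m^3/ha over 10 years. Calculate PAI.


Formula: PAI = (V_T2 - V_T1) / (T2 - T1)
Volume increment = 250.0 - 169.0 = 81.0 m^3/ha
PAI = 81.0 / 10 = 8.1 m^3/ha/year

8.1


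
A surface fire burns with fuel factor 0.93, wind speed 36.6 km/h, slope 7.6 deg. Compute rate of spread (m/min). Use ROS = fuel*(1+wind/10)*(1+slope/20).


Formula: ROS = fuel * (1 + wind/10) * (1 + slope/20)
Wind factor = 1 + 36.6/10 = 4.66
Slope factor = 1 + 7.6/20 = 1.38
ROS = 0.93 * 4.66 * 1.38 = 5.98 m/min

5.98


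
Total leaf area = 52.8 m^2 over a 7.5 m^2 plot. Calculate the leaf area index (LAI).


Formula: LAI = total leaf area / ground area  (dimensionless)
LAI = 52.8 m^2 / 7.5 m^2
LAI = 7.04

7.04


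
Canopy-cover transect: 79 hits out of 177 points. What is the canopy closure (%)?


Formula: Canopy closure = covered points / total points * 100
Closure = 79 / 177 * 100
Closure = 0.4463 * 100 = 44.6%

44.6


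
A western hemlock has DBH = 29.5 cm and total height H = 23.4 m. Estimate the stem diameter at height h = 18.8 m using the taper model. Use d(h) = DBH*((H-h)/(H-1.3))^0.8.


Taper: d(h) = DBH * ((H - h) / (H - 1.3))^0.8
Numerator = H - h = 23.4 - 18.8 = 4.6 m
Denominator = H - 1.3 = 23.4 - 1.3 = 22.1 m
Ratio = 4.6 / 22.1 = 0.20814
d = 29.5 * 0.20814^0.8 = 8.4 cm

8.4


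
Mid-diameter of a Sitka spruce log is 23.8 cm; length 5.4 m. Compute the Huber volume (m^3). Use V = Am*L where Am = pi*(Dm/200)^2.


Huber: V = Am * L,  Am = pi*(Dm/200)^2
Am = pi*(23.8/200)^2 = 0.044488 m^2
V = 0.044488*5.4 = 0.2402 m^3

0.2402


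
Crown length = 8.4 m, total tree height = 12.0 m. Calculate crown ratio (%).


Formula: Crown Ratio = (Crown Length / Total Height) * 100
CR = (8.4 m / 12.0 m) * 100
CR = 0.7 * 100 = 70.0%

70.0


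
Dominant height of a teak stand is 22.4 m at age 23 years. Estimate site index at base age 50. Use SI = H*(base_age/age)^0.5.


Formula: SI = H_dom * (base_age / age)^0.5
Age ratio = 50 / 23 = 2.17391
sqrt(age_ratio) = 1.47442
SI = 22.4 * 1.47442 = 33.0 m

33.0


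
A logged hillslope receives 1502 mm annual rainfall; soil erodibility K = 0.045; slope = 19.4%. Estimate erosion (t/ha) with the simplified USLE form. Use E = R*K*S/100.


Formula: E = R * K * S / 100  (simplified USLE)
R * K = 1502 * 0.045 = 67.59
E = 67.59 * 19.4 / 100 = 13.11 t/ha

13.11


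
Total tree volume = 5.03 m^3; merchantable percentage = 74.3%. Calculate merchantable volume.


Formula: MV = V_total * (merchantable_pct / 100)
Merchantable fraction = 74.3% / 100 = 0.743
MV = 5.03 m^3 * 0.743 = 3.737 m^3

3.737


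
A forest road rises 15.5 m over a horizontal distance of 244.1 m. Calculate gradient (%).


Formula: Gradient = rise / run * 100
Gradient = 15.5 / 244.1 * 100 = 6.3%

6.3


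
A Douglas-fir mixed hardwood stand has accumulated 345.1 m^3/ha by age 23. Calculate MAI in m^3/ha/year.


Formula: MAI = Total Volume / Stand Age
MAI = 345.1 m^3/ha / 23 years
MAI = 15.0 m^3/ha/year

15.0


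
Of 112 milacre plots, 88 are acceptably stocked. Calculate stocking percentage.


Formula: Stocking % = stocked plots / total plots * 100
Stocking = 88 / 112 * 100
Stocking = 0.7857 * 100 = 78.6%

78.6


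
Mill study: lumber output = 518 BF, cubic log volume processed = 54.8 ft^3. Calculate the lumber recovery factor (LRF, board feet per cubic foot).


Formula: LRF = Lumber Output (BF) / Log Input (ft^3)
LRF = 518 BF / 54.8 ft^3
LRF = 9.45 BF/ft^3

9.45


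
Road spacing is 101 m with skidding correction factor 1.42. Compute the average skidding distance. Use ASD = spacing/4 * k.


Formula: ASD = (spacing / 4) * correction
Uncorrected distance = spacing / 4 = 101 / 4 = 25.25 m
ASD = 25.25 * 1.42 = 36 m

36


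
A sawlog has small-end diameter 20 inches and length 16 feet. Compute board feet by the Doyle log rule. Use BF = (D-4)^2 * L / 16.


Doyle: BF = (D - 4)^2 * L / 16
Adjusted diameter = 20 - 4 = 16 in
(D-4)^2 = 16^2 = 256
BF = 256 * 16 / 16 = 256 BF

256


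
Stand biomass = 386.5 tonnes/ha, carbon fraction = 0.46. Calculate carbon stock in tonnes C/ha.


Formula: Carbon Stock = Biomass * Carbon Fraction
C = 386.5 t/ha * 0.46
C = 177.8 t C/ha

177.8


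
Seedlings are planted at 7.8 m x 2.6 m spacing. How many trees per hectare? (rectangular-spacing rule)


Formula: TPH = 10000 m^2/ha / (spacing_x * spacing_y)
Area per tree = 7.8 m * 2.6 m = 20.28 m^2
TPH = 10000 / 20.28 = 493 trees/ha

493


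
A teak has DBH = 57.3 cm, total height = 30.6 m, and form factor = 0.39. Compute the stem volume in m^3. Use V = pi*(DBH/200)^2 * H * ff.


Formula: V = pi * (DBH/200)^2 * H * ff
Radius = DBH/200 = 57.3/200 = 0.2865 m
Radius^2 = 0.2865^2 = 0.08208225 m^2
V = pi * 0.08208225 * 30.6 * 0.39
V = 3.077 m^3

3.077


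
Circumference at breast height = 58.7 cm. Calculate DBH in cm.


Formula: DBH = C / pi
DBH = 58.7 / pi
pi = 3.14159...
DBH = 18.7 cm

18.7


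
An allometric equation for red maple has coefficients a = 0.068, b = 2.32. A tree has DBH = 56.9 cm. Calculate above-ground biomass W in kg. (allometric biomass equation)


Formula: W = a * DBH^b  (allometric power law)
DBH^b = 56.9^2.32 = 11799.4145
W = 0.068 * 11799.4145 = 802.4 kg

802.4


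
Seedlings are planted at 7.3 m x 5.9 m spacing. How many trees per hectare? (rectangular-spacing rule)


Formula: TPH = 10000 m^2/ha / (spacing_x * spacing_y)
Area per tree = 7.3 m * 5.9 m = 43.07 m^2
TPH = 10000 / 43.07 = 232 trees/ha

232


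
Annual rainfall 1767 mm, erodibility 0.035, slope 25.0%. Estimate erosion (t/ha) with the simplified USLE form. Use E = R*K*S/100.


Formula: E = R * K * S / 100  (simplified USLE)
R * K = 1767 * 0.035 = 61.845
E = 61.845 * 25.0 / 100 = 15.46 t/ha

15.46


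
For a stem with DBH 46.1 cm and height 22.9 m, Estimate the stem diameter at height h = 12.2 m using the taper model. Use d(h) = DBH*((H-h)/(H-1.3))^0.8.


Taper: d(h) = DBH * ((H - h) / (H - 1.3))^0.8
Numerator = H - h = 22.9 - 12.2 = 10.7 m
Denominator = H - 1.3 = 22.9 - 1.3 = 21.6 m
Ratio = 10.7 / 21.6 = 0.49537
d = 46.1 * 0.49537^0.8 = 26.3 cm

26.3


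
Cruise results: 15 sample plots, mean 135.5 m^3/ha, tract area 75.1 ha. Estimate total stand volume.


Formula: Total Volume = Mean Volume per ha * Total Area
Total Volume = 135.5 m^3/ha * 75.1 ha
Total Volume = 10176 m^3

10176


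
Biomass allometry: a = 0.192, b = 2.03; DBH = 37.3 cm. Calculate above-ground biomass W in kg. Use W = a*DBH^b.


Formula: W = a * DBH^b  (allometric power law)
DBH^b = 37.3^2.03 = 1550.8469
W = 0.192 * 1550.8469 = 297.8 kg

297.8


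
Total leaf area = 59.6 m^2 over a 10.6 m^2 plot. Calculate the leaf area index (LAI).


Formula: LAI = total leaf area / ground area  (dimensionless)
LAI = 59.6 m^2 / 10.6 m^2
LAI = 5.62

5.62


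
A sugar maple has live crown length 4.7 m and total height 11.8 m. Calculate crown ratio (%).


Formula: Crown Ratio = (Crown Length / Total Height) * 100
CR = (4.7 m / 11.8 m) * 100
CR = 0.3983 * 100 = 39.8%

39.8


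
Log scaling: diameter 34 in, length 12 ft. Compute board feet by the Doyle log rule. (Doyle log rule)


Doyle: BF = (D - 4)^2 * L / 16
Adjusted diameter = 34 - 4 = 30 in
(D-4)^2 = 30^2 = 900
BF = 900 * 12 / 16 = 675 BF

675


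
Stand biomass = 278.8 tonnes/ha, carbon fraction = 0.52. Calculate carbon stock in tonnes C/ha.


Formula: Carbon Stock = Biomass * Carbon Fraction
C = 278.8 t/ha * 0.52
C = 145.0 t C/ha

145.0


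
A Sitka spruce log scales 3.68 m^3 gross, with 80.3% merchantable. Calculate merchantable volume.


Formula: MV = V_total * (merchantable_pct / 100)
Merchantable fraction = 80.3% / 100 = 0.803
MV = 3.68 m^3 * 0.803 = 2.955 m^3

2.955


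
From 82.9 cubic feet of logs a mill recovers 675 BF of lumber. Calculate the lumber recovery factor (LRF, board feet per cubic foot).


Formula: LRF = Lumber Output (BF) / Log Input (ft^3)
LRF = 675 BF / 82.9 ft^3
LRF = 8.14 BF/ft^3

8.14


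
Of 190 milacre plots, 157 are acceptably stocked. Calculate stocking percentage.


Formula: Stocking % = stocked plots / total plots * 100
Stocking = 157 / 190 * 100
Stocking = 0.8263 * 100 = 82.6%

82.6


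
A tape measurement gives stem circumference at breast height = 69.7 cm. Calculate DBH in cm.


Formula: DBH = C / pi
DBH = 69.7 / pi
pi = 3.14159...
DBH = 22.2 cm

22.2


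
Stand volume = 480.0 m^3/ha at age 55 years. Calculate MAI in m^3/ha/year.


Formula: MAI = Total Volume / Stand Age
MAI = 480.0 m^3/ha / 55 years
MAI = 8.73 m^3/ha/year

8.73


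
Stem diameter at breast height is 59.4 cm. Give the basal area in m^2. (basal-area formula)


Formula: BA = pi * (DBH/2)^2 / 10000  (cm^2 to m^2)
Radius = DBH/2 = 59.4/2 = 29.7 cm
BA = pi * 29.7^2 / 10000
   = 2771.1675 cm^2 / 10000
   = 0.2771 m^2

0.2771


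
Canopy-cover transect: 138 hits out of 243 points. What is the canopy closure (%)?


Formula: Canopy closure = covered points / total points * 100
Closure = 138 / 243 * 100
Closure = 0.5679 * 100 = 56.8%

56.8


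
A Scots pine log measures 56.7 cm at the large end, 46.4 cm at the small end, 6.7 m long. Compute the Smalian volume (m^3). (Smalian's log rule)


Smalian: V = (A1 + A2)/2 * L,  A = pi*(D/200)^2
A1 = pi*(56.7/200)^2 = 0.252497 m^2
A2 = pi*(46.4/200)^2 = 0.169093 m^2
V = (0.252497+0.169093)/2*6.7 = 1.4123 m^3

1.4123


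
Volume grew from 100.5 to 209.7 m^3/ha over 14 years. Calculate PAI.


Formula: PAI = (V_T2 - V_T1) / (T2 - T1)
Volume increment = 209.7 - 100.5 = 109.2 m^3/ha
PAI = 109.2 / 14 = 7.8 m^3/ha/year

7.8


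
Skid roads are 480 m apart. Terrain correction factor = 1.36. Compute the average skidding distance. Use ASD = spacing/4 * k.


Formula: ASD = (spacing / 4) * correction
Uncorrected distance = spacing / 4 = 480 / 4 = 120 m
ASD = 120 * 1.36 = 163 m

163


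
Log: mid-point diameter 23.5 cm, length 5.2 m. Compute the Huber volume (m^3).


Huber: V = Am * L,  Am = pi*(Dm/200)^2
Am = pi*(23.5/200)^2 = 0.043374 m^2
V = 0.043374*5.2 = 0.2255 m^3

0.2255


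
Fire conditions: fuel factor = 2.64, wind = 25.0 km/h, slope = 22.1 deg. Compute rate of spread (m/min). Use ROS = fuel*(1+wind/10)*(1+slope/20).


Formula: ROS = fuel * (1 + wind/10) * (1 + slope/20)
Wind factor = 1 + 25.0/10 = 3.5
Slope factor = 1 + 22.1/20 = 2.105
ROS = 2.64 * 3.5 * 2.105 = 19.45 m/min

19.45


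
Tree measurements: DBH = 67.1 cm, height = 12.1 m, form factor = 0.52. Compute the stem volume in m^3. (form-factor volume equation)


Formula: V = pi * (DBH/200)^2 * H * ff
Radius = DBH/200 = 67.1/200 = 0.3355 m
Radius^2 = 0.3355^2 = 0.11256025 m^2
V = pi * 0.11256025 * 12.1 * 0.52
V = 2.225 m^3

2.225


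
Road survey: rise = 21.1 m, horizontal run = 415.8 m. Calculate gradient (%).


Formula: Gradient = rise / run * 100
Gradient = 21.1 / 415.8 * 100 = 5.1%

5.1


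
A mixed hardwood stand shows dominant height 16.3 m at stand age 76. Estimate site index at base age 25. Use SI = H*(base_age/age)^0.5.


Formula: SI = H_dom * (base_age / age)^0.5
Age ratio = 25 / 76 = 0.32895
sqrt(age_ratio) = 0.57354
SI = 16.3 * 0.57354 = 9.3 m

9.3


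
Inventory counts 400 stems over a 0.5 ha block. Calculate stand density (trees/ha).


Formula: Stand Density = N_trees / Area_ha
Density = 400 trees / 0.5 ha
Density = 800 trees/ha

800


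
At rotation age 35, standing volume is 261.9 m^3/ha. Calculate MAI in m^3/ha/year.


Formula: MAI = Total Volume / Stand Age
MAI = 261.9 m^3/ha / 35 years
MAI = 7.48 m^3/ha/year

7.48


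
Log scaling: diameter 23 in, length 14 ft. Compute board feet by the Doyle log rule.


Doyle: BF = (D - 4)^2 * L / 16
Adjusted diameter = 23 - 4 = 19 in
(D-4)^2 = 19^2 = 361
BF = 361 * 14 / 16 = 316 BF

316


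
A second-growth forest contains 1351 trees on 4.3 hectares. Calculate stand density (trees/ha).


Formula: Stand Density = N_trees / Area_ha
Density = 1351 trees / 4.3 ha
Density = 314 trees/ha

314


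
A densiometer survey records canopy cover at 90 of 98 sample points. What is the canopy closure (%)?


Formula: Canopy closure = covered points / total points * 100
Closure = 90 / 98 * 100
Closure = 0.9184 * 100 = 91.8%

91.8


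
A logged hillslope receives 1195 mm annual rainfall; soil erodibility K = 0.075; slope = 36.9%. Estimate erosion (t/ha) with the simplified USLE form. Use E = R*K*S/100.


Formula: E = R * K * S / 100  (simplified USLE)
R * K = 1195 * 0.075 = 89.625
E = 89.625 * 36.9 / 100 = 33.07 t/ha

33.07


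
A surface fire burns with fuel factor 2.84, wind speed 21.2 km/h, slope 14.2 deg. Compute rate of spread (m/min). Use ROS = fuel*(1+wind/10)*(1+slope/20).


Formula: ROS = fuel * (1 + wind/10) * (1 + slope/20)
Wind factor = 1 + 21.2/10 = 3.12
Slope factor = 1 + 14.2/20 = 1.71
ROS = 2.84 * 3.12 * 1.71 = 15.15 m/min

15.15


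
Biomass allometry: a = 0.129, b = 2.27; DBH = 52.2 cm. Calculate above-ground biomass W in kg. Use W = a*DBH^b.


Formula: W = a * DBH^b  (allometric power law)
DBH^b = 52.2^2.27 = 7927.0581
W = 0.129 * 7927.0581 = 1022.6 kg

1022.6


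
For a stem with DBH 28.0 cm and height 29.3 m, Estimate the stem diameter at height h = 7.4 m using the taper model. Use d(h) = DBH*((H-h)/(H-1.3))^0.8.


Taper: d(h) = DBH * ((H - h) / (H - 1.3))^0.8
Numerator = H - h = 29.3 - 7.4 = 21.9 m
Denominator = H - 1.3 = 29.3 - 1.3 = 28.0 m
Ratio = 21.9 / 28.0 = 0.78214
d = 28.0 * 0.78214^0.8 = 23.0 cm

23.0


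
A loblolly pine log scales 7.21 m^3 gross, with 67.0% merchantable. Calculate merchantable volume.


Formula: MV = V_total * (merchantable_pct / 100)
Merchantable fraction = 67.0% / 100 = 0.67
MV = 7.21 m^3 * 0.67 = 4.831 m^3

4.831


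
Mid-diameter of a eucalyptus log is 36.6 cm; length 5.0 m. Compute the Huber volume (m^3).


Huber: V = Am * L,  Am = pi*(Dm/200)^2
Am = pi*(36.6/200)^2 = 0.105209 m^2
V = 0.105209*5.0 = 0.526 m^3

0.526


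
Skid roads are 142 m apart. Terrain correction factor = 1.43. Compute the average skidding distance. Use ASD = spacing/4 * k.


Formula: ASD = (spacing / 4) * correction
Uncorrected distance = spacing / 4 = 142 / 4 = 35.5 m
ASD = 35.5 * 1.43 = 51 m

51


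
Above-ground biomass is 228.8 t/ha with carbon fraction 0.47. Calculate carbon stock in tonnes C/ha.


Formula: Carbon Stock = Biomass * Carbon Fraction
C = 228.8 t/ha * 0.47
C = 107.5 t C/ha

107.5
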